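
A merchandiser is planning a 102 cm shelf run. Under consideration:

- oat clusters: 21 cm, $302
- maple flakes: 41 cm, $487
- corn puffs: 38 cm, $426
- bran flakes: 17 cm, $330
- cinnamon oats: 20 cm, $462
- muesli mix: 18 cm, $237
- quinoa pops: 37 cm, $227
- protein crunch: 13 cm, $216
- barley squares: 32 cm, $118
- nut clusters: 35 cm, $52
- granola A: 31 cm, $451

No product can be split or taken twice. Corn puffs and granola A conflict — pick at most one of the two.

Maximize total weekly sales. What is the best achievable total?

1761

By weekly sales per cm: cinnamon oats 23.10, bran flakes 19.41, protein crunch 16.62 lead.
The ratio ordering already packs tightly: oat clusters + bran flakes + cinnamon oats + protein crunch + granola A, 102 cm, 1761.
Next best is bran flakes + cinnamon oats + muesli mix + protein crunch + granola A at 1696 (99 cm) — short by 65.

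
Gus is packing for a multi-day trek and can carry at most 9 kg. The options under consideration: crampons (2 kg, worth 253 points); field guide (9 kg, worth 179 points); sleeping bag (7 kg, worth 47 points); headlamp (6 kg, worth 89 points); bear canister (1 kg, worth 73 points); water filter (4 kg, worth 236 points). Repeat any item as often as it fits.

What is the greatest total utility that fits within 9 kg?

The ratio ordering already packs tightly: 4×crampons + bear canister, 9 kg, 1085.
Nothing else within 9 kg beats 1085.

1085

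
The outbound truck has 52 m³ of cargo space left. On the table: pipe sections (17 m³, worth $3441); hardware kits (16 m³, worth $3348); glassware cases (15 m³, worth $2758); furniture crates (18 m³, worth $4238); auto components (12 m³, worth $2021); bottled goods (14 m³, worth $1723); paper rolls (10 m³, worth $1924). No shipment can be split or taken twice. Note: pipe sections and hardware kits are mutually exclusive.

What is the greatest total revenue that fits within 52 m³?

Density check — furniture crates 235.44, hardware kits 209.25, pipe sections 202.41, paper rolls 192.40 are the best per m³.
Best packing: pipe sections + glassware cases + furniture crates — 50 m³, 10437 total.
Every other selection either busts 52 m³ or breaks a pairing rule or fails to beat 10437.

10437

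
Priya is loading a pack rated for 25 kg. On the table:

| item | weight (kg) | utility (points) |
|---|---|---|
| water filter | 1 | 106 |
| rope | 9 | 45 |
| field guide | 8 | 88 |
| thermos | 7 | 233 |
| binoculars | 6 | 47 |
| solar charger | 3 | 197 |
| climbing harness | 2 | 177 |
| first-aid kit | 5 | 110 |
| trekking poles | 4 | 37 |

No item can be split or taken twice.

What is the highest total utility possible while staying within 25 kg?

The ratio heuristic lands on water filter + thermos + solar charger + climbing harness + first-aid kit + trekking poles (860) but leaves 3 kg idle.
The 4 kg tied up in trekking poles is better spent on binoculars — total rises to 870 (24 kg).
That's the maximum — no swap from here does better than 870.

870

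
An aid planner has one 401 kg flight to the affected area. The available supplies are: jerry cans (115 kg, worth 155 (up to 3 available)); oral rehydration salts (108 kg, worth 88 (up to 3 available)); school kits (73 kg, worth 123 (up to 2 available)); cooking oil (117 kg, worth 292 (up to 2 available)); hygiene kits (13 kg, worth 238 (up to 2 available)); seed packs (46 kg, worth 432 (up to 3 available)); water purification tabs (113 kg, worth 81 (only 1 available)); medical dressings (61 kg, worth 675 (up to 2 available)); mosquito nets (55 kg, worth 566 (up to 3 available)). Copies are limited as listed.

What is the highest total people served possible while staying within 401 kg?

Ranking by ratio (people served/kg): hygiene kits 18.31, medical dressings 11.07, mosquito nets 10.29.
Filling by ratio: 2×hygiene kits + seed packs + 2×medical dressings + 3×mosquito nets for 3956, with 42 kg left unused.
Replace mosquito nets with 2×seed packs: the trade gains 298 net, giving 4254 at 396 kg.

4254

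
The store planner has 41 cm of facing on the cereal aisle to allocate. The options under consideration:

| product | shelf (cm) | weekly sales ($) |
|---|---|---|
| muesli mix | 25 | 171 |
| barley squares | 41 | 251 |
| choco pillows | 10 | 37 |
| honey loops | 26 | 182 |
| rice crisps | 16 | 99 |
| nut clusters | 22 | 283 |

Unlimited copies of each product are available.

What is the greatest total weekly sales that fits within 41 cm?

The ratio ordering already packs tightly: rice crisps + nut clusters, 38 cm, 382.

382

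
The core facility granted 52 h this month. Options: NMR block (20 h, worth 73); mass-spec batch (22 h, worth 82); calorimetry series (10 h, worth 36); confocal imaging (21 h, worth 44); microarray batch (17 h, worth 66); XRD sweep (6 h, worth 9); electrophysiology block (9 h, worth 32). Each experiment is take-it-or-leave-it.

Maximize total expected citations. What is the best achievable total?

191

Taking the top-ratio experiments first gives mass-spec batch + calorimetry series + microarray batch for 184 (49 h).
The 17 h tied up in microarray batch is better spent on NMR block — total rises to 191 (52 h).
No other feasible combination exceeds 191.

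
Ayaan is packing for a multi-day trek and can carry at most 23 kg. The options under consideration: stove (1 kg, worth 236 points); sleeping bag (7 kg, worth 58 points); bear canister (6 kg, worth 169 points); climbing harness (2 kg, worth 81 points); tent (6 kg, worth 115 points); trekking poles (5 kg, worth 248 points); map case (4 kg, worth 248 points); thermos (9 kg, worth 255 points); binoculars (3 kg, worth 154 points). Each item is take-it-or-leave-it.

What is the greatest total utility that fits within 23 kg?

1141

Greedy by ratio would take stove + bear canister + climbing harness + trekking poles + map case + binoculars: 21 kg used, total 1136.
Replace bear canister and climbing harness with thermos: the trade gains 5 net, giving 1141 at 22 kg.
Every other selection either busts 23 kg or fails to beat 1141.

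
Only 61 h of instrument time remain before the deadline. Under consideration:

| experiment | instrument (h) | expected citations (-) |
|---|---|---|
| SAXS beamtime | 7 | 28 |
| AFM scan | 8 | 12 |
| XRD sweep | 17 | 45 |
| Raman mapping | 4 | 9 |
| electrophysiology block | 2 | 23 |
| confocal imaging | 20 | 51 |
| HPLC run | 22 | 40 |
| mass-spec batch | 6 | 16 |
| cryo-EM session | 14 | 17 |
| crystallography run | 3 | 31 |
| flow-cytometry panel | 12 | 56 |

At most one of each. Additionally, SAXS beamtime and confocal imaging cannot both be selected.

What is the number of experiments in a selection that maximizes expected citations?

6

Best achievable expected citations is 222.
One optimal bundle: XRD sweep + electrophysiology block + confocal imaging + mass-spec batch + crystallography run + flow-cytometry panel (60 h).
Every optimal selection uses 6 experiments.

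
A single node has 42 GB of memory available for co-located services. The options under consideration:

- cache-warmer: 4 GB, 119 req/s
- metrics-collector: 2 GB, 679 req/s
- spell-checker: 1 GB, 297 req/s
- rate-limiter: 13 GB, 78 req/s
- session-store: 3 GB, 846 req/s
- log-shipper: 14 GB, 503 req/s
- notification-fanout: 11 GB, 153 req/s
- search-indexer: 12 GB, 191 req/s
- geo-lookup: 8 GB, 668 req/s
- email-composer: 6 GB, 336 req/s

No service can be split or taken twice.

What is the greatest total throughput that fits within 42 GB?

Ranking by ratio (throughput/GB): metrics-collector 339.50, spell-checker 297.00, session-store 282.00, geo-lookup 83.50.
The ratio ordering already packs tightly: cache-warmer + metrics-collector + spell-checker + session-store + log-shipper + geo-lookup + email-composer, 38 GB, 3448.
No other feasible combination exceeds 3448.

3448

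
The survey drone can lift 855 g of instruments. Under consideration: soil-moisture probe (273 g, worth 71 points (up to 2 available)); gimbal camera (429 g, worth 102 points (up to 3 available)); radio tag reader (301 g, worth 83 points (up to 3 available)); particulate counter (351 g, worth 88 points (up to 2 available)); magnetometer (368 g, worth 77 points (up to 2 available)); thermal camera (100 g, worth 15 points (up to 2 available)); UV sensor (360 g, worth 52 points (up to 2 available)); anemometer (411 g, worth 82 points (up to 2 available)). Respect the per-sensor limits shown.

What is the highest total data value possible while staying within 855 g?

Ranking by ratio (data value/g): radio tag reader 0.28, soil-moisture probe 0.26, particulate counter 0.25, gimbal camera 0.24.
Greedy by ratio would take 2×radio tag reader + 2×thermal camera: 802 g used, total 196.
Dropping radio tag reader and 2×thermal camera frees 501 g; slotting in 2×soil-moisture probe (546 g) lifts the total to 225 at 847 g.
Every other selection either busts 855 g or exceeds an availability limit or fails to beat 225.

225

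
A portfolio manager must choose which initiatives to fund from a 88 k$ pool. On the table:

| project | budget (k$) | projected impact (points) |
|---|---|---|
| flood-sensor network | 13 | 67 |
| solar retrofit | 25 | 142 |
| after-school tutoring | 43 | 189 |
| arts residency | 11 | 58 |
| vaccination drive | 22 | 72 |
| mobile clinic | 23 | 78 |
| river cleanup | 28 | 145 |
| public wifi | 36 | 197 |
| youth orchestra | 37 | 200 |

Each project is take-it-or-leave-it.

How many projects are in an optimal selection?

4

The maximum projected impact within 88 k$ is 467.
One optimal bundle: flood-sensor network + arts residency + river cleanup + public wifi (88 k$).
All optima have 4 projects.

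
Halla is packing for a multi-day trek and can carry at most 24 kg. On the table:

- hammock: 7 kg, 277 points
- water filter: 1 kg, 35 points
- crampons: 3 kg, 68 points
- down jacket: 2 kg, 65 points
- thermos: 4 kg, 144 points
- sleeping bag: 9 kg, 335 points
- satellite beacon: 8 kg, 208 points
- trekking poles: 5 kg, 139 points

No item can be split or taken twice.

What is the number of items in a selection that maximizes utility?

5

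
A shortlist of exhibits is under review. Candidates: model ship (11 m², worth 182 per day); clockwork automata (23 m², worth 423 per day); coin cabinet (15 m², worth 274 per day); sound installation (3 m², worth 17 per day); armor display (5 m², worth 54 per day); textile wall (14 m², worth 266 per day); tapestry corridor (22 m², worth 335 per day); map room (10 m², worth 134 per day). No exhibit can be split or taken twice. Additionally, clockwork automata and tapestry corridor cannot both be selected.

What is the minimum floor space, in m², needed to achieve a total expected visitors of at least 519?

29

Need the lightest bundle worth ≥ 519.
coin cabinet + textile wall: 540 expected visitors at 29 m².
Below 29 m² the best achievable stays under 519.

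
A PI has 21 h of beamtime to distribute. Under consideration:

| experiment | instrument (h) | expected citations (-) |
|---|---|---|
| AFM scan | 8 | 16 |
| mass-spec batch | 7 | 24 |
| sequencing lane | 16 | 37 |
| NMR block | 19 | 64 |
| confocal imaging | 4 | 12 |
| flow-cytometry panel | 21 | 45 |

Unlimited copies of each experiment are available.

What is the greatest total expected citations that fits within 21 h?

72

By expected citations per h: mass-spec batch 3.43, NMR block 3.37, confocal imaging 3.00, sequencing lane 2.31 lead.
Best packing: 3×mass-spec batch — 21 h, 72 total.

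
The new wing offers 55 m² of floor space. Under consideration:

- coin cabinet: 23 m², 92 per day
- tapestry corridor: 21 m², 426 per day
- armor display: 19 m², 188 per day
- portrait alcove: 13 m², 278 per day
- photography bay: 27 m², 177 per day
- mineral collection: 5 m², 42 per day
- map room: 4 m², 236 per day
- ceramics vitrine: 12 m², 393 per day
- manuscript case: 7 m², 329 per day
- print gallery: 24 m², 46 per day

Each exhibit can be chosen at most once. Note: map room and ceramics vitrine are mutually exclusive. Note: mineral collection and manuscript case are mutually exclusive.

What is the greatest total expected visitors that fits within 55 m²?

Density check — map room 59.00, manuscript case 47.00, ceramics vitrine 32.75 are the best per m².
Best packing: tapestry corridor + portrait alcove + ceramics vitrine + manuscript case — 53 m², 1426 total.

1426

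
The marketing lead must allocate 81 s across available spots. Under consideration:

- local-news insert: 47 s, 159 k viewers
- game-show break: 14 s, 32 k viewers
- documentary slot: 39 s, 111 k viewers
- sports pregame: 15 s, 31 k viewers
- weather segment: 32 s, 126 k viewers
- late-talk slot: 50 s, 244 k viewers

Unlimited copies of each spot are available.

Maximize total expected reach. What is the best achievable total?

308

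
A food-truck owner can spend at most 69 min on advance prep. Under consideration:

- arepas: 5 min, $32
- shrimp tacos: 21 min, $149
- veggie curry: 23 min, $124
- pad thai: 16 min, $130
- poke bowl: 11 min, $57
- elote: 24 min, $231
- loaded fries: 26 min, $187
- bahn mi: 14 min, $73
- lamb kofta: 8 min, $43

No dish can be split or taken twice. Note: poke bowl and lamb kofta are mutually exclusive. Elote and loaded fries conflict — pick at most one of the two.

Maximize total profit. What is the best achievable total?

By profit per min: elote 9.62, pad thai 8.12, loaded fries 7.19, shrimp tacos 7.10 lead.
Best packing: shrimp tacos + pad thai + elote + lamb kofta — 69 min, 553 total.
The closest alternative, arepas + shrimp tacos + pad thai + elote, reaches only 542.

553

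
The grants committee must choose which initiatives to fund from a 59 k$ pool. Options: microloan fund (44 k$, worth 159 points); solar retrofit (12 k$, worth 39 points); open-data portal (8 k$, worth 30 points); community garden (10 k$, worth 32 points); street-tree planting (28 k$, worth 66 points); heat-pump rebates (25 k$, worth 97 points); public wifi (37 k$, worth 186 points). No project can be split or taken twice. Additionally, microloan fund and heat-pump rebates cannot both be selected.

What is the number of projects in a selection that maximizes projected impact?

3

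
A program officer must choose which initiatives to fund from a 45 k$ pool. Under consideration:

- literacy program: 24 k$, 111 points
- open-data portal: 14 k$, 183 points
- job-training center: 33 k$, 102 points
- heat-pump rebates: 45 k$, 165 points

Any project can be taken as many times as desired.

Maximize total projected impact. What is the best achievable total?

549

Ranking by ratio (projected impact/k$): open-data portal 13.07, literacy program 4.62, heat-pump rebates 3.67, job-training center 3.09.
The ratio ordering already packs tightly: 3×open-data portal, 42 k$, 549.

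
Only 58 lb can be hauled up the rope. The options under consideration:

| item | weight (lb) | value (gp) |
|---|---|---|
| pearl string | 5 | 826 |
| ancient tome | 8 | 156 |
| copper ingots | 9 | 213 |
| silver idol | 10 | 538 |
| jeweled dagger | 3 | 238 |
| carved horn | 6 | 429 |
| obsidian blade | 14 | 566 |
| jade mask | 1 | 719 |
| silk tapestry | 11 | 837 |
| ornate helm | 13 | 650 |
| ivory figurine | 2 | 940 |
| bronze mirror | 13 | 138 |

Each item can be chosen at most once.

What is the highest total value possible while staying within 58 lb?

The ratio heuristic lands on pearl string + silver idol + jeweled dagger + carved horn + jade mask + silk tapestry + ornate helm + ivory figurine (5177) but leaves 7 lb idle.
The 10 lb tied up in silver idol is better spent on obsidian blade — total rises to 5205 (55 lb).
Every other selection either busts 58 lb or fails to beat 5205.

5205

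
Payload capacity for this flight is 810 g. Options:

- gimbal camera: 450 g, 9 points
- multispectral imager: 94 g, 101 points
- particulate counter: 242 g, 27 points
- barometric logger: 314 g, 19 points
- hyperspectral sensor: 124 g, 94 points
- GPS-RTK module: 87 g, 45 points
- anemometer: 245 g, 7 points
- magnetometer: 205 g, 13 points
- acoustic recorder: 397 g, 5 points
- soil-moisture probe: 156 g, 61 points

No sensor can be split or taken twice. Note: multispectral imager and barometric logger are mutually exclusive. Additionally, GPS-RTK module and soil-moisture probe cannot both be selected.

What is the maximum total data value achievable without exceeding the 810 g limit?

283

Density check — multispectral imager 1.07, hyperspectral sensor 0.76, GPS-RTK module 0.52, soil-moisture probe 0.39 are the best per g.
Best packing: multispectral imager + particulate counter + hyperspectral sensor + soil-moisture probe — 616 g, 283 total.
Every other selection either busts 810 g or breaks a pairing rule or fails to beat 283.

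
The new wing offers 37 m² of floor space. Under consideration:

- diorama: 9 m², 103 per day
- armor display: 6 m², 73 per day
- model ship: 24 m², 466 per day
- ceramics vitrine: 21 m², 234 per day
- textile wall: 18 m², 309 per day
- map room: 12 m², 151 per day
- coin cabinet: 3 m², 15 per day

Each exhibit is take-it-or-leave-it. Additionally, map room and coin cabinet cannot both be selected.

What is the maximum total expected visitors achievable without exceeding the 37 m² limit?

Taking model ship + map room: 36 m² used, 617 in expected visitors.
The closest alternative, diorama + model ship + coin cabinet, reaches only 584.

617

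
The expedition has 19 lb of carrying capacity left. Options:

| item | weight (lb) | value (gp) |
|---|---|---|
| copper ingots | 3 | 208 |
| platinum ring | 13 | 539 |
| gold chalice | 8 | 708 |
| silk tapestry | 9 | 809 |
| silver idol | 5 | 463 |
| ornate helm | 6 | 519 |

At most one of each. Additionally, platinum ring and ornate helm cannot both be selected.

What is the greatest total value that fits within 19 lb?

1690

By value per lb: silver idol 92.60, silk tapestry 89.89, gold chalice 88.50, ornate helm 86.50 lead.
Filling by ratio: copper ingots + silk tapestry + silver idol for 1480, with 2 lb left unused.
Replace copper ingots and silk tapestry with gold chalice + ornate helm: the trade gains 210 net, giving 1690 at 19 lb.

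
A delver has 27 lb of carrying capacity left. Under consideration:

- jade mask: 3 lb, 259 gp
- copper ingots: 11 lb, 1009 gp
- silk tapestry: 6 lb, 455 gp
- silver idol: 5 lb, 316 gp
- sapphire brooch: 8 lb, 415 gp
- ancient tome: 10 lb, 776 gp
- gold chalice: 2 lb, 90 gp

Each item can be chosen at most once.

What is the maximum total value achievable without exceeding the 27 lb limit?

Filling by ratio: jade mask + copper ingots + ancient tome + gold chalice for 2134, with 1 lb left unused.
The 5 lb tied up in jade mask and gold chalice is better spent on silk tapestry — total rises to 2240 (27 lb).
The closest alternative, jade mask + copper ingots + ancient tome + gold chalice, reaches only 2134.

2240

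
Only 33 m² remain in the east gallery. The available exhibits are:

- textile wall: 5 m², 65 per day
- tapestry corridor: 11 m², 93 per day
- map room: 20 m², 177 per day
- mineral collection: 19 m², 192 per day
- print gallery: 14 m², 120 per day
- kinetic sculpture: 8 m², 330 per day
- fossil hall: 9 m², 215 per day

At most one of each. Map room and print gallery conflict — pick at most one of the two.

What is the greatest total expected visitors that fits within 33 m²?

By expected visitors per m²: kinetic sculpture 41.25, fossil hall 23.89, textile wall 13.00, mineral collection 10.11 lead.
Best packing: textile wall + tapestry corridor + kinetic sculpture + fossil hall — 33 m², 703 total.

703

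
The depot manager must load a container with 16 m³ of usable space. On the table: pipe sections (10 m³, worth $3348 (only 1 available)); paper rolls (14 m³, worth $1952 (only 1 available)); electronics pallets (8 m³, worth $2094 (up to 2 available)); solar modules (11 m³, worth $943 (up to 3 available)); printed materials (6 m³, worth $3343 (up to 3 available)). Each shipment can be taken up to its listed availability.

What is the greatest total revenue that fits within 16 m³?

6691

Ranking by ratio (revenue/m³): printed materials 557.17, pipe sections 334.80, electronics pallets 261.75.
Filling by ratio: 2×printed materials for 6686, with 4 m³ left unused.
Dropping printed materials frees 6 m³; slotting in pipe sections (10 m³) lifts the total to 6691 at 16 m³.
Nothing else within 16 m³ beats 6691.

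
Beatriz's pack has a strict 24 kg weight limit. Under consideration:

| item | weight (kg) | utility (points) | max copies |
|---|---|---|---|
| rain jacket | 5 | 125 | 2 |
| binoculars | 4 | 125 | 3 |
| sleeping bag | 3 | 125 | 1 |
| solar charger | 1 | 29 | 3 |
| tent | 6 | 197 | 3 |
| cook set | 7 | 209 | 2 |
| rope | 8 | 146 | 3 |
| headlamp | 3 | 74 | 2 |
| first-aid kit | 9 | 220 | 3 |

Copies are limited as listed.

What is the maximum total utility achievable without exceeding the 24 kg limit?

803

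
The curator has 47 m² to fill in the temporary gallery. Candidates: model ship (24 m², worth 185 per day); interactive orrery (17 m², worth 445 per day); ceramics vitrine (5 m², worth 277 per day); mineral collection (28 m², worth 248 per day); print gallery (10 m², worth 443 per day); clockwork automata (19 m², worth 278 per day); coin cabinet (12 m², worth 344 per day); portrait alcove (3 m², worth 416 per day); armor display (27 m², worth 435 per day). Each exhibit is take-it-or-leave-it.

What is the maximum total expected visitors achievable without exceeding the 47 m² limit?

1925

Interactive orrery + ceramics vitrine + print gallery + coin cabinet + portrait alcove uses 47 of the 47 m² and totals 1925.
Nothing else within 47 m² beats 1925.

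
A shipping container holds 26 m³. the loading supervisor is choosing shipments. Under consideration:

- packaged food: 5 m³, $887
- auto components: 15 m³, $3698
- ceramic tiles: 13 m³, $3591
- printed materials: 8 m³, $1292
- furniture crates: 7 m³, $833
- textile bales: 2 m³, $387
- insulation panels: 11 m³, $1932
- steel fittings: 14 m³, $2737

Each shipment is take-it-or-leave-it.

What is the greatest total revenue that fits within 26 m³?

A density-first pass picks packaged food + ceramic tiles + textile bales — 4865 at 20 m³.
The 5 m³ tied up in packaged food is better spent on insulation panels — total rises to 5910 (26 m³).
Runner-up packaged food + ceramic tiles + printed materials tops out at 5770.

5910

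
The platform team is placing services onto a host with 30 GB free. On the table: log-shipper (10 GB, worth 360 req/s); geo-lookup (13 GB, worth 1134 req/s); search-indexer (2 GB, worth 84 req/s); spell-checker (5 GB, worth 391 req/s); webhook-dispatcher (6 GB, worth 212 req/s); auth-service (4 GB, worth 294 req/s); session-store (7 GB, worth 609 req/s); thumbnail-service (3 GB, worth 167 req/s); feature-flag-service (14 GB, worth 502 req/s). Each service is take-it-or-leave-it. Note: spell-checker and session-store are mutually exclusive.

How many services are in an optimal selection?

5

Optimal total is 2288.
One optimal bundle: geo-lookup + search-indexer + auth-service + session-store + thumbnail-service (29 GB).
Any selection reaching 2288 contains exactly 5 services.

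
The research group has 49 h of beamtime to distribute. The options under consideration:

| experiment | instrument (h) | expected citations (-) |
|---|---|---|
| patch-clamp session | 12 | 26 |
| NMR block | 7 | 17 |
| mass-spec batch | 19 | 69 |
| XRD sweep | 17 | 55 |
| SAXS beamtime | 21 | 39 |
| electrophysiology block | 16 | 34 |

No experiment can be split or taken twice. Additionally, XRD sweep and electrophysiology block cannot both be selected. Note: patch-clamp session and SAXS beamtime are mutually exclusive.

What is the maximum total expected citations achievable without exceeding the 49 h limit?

By expected citations per h: mass-spec batch 3.63, XRD sweep 3.24, NMR block 2.43 lead.
Greedy by ratio would take NMR block + mass-spec batch + XRD sweep: 43 h used, total 141.
Replace NMR block with patch-clamp session: the trade gains 9 net, giving 150 at 48 h.
Next best is NMR block + mass-spec batch + XRD sweep at 141 (43 h) — short by 9.

150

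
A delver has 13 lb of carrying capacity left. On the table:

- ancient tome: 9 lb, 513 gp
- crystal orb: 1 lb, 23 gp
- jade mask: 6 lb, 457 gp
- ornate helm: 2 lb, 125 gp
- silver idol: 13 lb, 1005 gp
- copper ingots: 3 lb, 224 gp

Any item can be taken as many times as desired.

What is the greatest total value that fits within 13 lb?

Silver idol uses 13 of the 13 lb and totals 1005.
That's the maximum — no swap from here does better than 1005.

1005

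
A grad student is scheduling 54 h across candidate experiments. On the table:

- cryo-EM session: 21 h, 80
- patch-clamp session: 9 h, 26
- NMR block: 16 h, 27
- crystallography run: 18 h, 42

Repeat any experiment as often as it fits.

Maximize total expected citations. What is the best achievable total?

186

The ratio ordering already packs tightly: 2×cryo-EM session + patch-clamp session, 51 h, 186.
Every other selection either busts 54 h or fails to beat 186.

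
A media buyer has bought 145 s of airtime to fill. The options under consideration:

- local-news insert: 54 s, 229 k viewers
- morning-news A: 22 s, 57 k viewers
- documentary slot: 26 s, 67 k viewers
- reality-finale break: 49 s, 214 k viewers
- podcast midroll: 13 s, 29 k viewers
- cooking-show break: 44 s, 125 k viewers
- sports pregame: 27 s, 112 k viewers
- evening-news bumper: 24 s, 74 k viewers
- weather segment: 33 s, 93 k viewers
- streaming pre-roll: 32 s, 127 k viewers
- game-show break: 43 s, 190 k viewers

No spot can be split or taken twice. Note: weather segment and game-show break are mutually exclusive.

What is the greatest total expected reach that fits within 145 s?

590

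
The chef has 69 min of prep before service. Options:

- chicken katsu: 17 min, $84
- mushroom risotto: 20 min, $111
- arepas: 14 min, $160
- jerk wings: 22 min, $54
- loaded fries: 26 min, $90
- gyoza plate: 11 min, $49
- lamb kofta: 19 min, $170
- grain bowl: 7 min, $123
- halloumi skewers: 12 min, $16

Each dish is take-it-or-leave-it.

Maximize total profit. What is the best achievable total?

Density check — grain bowl 17.57, arepas 11.43, lamb kofta 8.95, mushroom risotto 5.55 are the best per min.
Taking the top-ratio dishes first gives mushroom risotto + arepas + lamb kofta + grain bowl for 564 (60 min).
The 20 min tied up in mushroom risotto is better spent on chicken katsu + gyoza plate — total rises to 586 (68 min).

586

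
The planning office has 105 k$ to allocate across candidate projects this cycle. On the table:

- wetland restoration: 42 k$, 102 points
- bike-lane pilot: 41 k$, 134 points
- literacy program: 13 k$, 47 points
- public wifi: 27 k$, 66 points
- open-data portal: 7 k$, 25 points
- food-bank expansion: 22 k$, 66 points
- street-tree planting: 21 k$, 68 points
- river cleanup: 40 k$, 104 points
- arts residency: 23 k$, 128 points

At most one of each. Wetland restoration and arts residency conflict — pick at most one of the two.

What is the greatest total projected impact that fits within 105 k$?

402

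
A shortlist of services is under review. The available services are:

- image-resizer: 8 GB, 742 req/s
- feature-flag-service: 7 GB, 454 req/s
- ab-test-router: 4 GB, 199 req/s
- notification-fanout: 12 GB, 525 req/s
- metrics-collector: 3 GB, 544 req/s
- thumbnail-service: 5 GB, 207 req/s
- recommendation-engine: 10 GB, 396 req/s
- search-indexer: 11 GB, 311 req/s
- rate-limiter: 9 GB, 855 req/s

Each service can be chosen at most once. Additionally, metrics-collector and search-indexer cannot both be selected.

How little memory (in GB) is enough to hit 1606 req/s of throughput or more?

Need the lightest bundle worth ≥ 1606.
metrics-collector + thumbnail-service + rate-limiter reaches 1606 using 17 GB.
Any bundle with less than 17 GB falls short of 1606.

17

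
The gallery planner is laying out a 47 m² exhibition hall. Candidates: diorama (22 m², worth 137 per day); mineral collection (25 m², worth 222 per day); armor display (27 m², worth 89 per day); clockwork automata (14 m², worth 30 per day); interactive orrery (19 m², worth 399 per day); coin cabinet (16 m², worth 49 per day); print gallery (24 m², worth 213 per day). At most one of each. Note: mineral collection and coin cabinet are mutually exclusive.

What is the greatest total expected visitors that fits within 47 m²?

621

Mineral collection + interactive orrery uses 44 of the 47 m² and totals 621.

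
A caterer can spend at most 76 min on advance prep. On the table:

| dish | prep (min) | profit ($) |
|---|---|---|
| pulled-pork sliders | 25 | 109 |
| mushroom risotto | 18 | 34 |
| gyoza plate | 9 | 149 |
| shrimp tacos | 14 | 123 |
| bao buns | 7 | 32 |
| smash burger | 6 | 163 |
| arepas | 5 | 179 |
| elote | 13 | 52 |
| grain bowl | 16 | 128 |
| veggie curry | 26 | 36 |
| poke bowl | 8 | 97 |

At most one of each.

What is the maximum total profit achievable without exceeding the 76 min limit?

The ratio heuristic lands on gyoza plate + shrimp tacos + bao buns + smash burger + arepas + grain bowl + poke bowl (871) but leaves 11 min idle.
The 7 min tied up in bao buns is better spent on elote — total rises to 891 (71 min).

891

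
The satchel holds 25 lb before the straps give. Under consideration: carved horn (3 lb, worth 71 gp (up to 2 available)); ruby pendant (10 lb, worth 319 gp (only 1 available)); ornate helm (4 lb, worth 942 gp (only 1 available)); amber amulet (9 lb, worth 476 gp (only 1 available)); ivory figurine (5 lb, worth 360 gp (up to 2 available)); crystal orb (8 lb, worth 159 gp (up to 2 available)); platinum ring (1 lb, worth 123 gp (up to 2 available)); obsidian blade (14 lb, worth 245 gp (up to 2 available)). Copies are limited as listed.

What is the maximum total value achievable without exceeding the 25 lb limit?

2384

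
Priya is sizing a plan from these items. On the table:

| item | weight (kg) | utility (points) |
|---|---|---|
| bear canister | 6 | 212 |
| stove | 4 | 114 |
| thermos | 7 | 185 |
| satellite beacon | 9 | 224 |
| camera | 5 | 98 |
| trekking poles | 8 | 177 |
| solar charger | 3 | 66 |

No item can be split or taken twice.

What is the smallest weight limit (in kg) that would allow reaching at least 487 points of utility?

Need the lightest bundle worth ≥ 487.
bear canister + stove + thermos reaches 511 using 17 kg.
No combination under 17 kg hits 487.

17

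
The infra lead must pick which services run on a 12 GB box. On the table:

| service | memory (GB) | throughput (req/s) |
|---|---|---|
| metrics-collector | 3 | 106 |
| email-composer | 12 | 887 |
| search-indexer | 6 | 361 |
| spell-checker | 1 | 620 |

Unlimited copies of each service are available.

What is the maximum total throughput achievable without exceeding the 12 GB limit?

7440

The ratio ordering already packs tightly: 12×spell-checker, 12 GB, 7440.
Nothing else within 12 GB beats 7440.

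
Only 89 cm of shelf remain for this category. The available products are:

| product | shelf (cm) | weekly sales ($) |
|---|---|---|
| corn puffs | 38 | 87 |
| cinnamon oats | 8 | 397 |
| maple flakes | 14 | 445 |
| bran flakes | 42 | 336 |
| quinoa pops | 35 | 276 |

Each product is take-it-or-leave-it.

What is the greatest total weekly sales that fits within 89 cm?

1178

By weekly sales per cm: cinnamon oats 49.62, maple flakes 31.79, bran flakes 8.00, quinoa pops 7.89 lead.
Best packing: cinnamon oats + maple flakes + bran flakes — 64 cm, 1178 total.
Every other selection either busts 89 cm or fails to beat 1178.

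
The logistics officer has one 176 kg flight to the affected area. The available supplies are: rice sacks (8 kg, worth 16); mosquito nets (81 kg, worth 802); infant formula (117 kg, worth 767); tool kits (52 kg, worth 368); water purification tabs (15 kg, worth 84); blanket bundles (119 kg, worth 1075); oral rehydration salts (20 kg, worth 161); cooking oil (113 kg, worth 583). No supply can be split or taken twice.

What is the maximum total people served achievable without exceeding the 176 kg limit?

A density-first pass picks rice sacks + mosquito nets + tool kits + water purification tabs + oral rehydration salts — 1431 at 176 kg.
But tool kits + blanket bundles fits in 171 kg and reaches 1443.
Runner-up rice sacks + mosquito nets + tool kits + water purification tabs + oral rehydration salts tops out at 1431.

1443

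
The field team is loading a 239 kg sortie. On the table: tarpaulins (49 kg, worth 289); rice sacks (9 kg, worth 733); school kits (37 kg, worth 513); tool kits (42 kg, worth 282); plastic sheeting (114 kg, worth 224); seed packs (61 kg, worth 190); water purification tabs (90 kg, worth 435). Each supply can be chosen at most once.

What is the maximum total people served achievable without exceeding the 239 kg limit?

2252

By people served per kg: rice sacks 81.44, school kits 13.86, tool kits 6.71 lead.
Tarpaulins + rice sacks + school kits + tool kits + water purification tabs uses 227 of the 239 kg and totals 2252.
Nothing else within 239 kg beats 2252.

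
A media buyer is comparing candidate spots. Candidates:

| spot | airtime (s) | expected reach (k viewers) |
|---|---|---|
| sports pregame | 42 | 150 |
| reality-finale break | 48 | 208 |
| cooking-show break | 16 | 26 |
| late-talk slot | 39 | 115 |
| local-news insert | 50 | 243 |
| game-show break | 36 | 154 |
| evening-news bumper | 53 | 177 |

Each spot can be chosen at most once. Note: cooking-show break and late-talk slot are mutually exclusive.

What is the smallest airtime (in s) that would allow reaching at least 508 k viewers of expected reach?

125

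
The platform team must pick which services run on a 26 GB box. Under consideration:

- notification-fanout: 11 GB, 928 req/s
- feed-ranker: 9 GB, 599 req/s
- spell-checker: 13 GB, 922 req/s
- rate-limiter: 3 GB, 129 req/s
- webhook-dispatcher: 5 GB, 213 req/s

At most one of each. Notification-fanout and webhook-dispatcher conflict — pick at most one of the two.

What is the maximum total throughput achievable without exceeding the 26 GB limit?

Ranking by ratio (throughput/GB): notification-fanout 84.36, spell-checker 70.92, feed-ranker 66.56.
Notification-fanout + spell-checker uses 24 of the 26 GB and totals 1850.

1850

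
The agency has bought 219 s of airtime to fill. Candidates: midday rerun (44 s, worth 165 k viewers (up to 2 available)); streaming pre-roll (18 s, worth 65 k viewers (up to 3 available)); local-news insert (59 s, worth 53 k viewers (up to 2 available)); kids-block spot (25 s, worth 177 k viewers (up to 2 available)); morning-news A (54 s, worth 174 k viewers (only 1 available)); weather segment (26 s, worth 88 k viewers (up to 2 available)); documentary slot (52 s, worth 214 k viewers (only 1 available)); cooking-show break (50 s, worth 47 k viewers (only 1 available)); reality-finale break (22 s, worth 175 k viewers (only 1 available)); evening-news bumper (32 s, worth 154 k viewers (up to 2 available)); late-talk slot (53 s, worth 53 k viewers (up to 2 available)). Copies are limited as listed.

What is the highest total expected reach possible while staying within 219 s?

1139

Filling by ratio: streaming pre-roll + 2×kids-block spot + documentary slot + reality-finale break + 2×evening-news bumper for 1116, with 13 s left unused.
Dropping streaming pre-roll frees 18 s; slotting in weather segment (26 s) lifts the total to 1139 at 214 s.
The spare 5 s is too small for any remaining spot, and no exchange beats 1139.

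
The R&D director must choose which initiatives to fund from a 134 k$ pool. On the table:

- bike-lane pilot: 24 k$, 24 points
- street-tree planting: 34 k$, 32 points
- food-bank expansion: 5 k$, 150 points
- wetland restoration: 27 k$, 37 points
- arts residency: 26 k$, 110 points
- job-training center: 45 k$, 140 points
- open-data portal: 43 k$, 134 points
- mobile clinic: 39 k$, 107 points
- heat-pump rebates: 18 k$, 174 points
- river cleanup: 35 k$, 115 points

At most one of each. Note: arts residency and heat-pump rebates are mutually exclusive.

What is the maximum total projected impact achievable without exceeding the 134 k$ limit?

Best packing: food-bank expansion + wetland restoration + job-training center + heat-pump rebates + river cleanup — 130 k$, 616 total.

616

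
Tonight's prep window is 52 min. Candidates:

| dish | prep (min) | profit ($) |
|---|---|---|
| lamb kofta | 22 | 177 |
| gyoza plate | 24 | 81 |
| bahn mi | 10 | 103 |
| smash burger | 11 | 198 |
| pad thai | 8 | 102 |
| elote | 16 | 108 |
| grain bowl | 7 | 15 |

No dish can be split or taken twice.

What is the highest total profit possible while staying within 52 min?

580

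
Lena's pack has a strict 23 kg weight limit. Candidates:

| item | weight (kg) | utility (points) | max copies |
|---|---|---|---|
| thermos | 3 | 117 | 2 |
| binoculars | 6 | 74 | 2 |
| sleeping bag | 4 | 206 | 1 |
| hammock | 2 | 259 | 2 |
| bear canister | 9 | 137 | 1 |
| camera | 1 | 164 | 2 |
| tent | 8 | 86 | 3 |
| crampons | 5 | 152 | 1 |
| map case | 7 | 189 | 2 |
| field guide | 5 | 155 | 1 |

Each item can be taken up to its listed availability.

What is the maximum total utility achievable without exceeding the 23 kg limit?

Filling by ratio: 2×thermos + sleeping bag + 2×hammock + 2×camera + field guide for 1441, with 2 kg left unused.
Dropping thermos frees 3 kg; slotting in crampons (5 kg) lifts the total to 1476 at 23 kg.
That's the maximum — no swap from here does better than 1476.

1476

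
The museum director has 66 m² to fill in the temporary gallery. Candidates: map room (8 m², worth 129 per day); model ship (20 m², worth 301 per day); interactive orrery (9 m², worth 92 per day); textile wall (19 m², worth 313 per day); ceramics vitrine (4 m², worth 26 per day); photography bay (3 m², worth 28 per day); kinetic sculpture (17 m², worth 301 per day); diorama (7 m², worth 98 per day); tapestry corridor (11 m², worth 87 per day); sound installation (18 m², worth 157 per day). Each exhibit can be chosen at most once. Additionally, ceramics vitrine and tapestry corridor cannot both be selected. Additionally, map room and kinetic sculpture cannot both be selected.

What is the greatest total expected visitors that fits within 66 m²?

1041

Ranking by ratio (expected visitors/m²): kinetic sculpture 17.71, textile wall 16.47, map room 16.12.
Model ship + textile wall + photography bay + kinetic sculpture + diorama uses 66 of the 66 m² and totals 1041.
Runner-up model ship + textile wall + kinetic sculpture + diorama tops out at 1013.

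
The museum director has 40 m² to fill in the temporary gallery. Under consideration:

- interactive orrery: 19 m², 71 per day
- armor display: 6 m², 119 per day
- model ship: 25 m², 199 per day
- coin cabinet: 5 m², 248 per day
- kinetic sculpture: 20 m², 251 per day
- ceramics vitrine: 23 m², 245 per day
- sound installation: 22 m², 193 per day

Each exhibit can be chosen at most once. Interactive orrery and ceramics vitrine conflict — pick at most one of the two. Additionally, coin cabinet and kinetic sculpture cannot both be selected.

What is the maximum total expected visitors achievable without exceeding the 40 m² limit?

612

Best packing: armor display + coin cabinet + ceramics vitrine — 34 m², 612 total.
Nothing else feasible within 40 m² beats 612.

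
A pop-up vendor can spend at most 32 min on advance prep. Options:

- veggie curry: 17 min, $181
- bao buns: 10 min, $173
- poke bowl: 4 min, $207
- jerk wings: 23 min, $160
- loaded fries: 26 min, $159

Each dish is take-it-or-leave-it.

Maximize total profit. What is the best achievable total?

561

Veggie curry + bao buns + poke bowl uses 31 of the 32 min and totals 561.
The closest alternative, veggie curry + poke bowl, reaches only 388.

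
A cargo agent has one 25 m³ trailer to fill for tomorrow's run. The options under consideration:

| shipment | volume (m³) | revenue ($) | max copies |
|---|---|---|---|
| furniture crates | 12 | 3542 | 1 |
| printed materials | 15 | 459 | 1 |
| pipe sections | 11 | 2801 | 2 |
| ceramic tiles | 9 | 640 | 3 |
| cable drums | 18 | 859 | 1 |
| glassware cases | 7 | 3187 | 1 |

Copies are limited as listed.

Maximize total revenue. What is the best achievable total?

6729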